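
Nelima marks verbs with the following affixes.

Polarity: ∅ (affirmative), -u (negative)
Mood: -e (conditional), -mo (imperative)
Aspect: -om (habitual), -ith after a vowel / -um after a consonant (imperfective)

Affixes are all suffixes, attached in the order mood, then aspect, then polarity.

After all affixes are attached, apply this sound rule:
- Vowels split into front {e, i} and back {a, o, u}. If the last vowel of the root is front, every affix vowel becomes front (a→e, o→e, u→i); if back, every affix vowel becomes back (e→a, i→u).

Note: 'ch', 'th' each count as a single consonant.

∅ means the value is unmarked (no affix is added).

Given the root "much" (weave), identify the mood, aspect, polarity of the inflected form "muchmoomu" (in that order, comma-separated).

Segment: much-mo-om-u.
mood: -mo → imperative.
aspect: -om → habitual.
polarity: -u → negative.

imperative, habitual, negative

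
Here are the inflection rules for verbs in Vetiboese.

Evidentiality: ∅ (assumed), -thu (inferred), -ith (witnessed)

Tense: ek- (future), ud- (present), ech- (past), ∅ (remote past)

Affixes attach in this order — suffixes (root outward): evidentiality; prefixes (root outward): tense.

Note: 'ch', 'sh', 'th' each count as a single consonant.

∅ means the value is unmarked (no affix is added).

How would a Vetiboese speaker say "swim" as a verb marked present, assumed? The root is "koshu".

udkoshu

evidentiality = assumed: zero marking, form stays koshu.
Attach tense present ud- → udkoshu.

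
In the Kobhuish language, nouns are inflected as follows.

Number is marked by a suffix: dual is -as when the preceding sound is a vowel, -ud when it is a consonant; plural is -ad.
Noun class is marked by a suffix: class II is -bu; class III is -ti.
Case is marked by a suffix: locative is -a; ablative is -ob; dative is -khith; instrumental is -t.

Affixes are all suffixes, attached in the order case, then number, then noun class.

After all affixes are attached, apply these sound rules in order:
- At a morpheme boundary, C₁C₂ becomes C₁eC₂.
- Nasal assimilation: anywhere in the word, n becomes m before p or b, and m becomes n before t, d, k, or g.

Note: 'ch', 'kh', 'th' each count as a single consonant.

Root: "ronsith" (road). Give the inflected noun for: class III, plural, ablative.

Attach case ablative -ob → ronsithob.
Attach number plural -ad → ronsithobad.
Attach noun class class III -ti → ronsithobadti.
Apply epenthesis: ronsithobadti → ronsithobadeti.
Nasal assimilation: no change.

ronsithobadeti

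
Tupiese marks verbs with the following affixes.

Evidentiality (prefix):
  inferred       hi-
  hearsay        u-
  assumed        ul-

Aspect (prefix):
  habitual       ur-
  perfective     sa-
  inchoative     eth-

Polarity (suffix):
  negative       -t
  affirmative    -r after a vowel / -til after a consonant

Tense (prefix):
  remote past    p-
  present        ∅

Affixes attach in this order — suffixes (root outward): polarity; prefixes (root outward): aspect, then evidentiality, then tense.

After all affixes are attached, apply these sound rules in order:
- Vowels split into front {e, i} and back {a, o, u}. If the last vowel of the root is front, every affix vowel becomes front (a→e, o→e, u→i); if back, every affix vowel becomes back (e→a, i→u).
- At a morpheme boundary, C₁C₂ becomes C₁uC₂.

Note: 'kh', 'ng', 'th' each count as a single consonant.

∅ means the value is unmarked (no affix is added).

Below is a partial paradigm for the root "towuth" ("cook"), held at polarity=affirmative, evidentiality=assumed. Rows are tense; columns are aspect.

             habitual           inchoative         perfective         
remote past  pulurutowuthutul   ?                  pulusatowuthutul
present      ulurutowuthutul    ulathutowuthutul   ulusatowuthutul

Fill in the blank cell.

pulathutowuthutul

Attach polarity affirmative -til (after consonant 'th') → towuthtil.
Attach aspect inchoative eth- → ethtowuthtil.
Attach evidentiality assumed ul- → ulethtowuthtil.
Attach tense remote past p- → pulethtowuthtil.
Apply vowel harmony: pulethtowuthtil → pulathtowuthtul.
Apply epenthesis: pulathtowuthtul → pulathutowuthutul.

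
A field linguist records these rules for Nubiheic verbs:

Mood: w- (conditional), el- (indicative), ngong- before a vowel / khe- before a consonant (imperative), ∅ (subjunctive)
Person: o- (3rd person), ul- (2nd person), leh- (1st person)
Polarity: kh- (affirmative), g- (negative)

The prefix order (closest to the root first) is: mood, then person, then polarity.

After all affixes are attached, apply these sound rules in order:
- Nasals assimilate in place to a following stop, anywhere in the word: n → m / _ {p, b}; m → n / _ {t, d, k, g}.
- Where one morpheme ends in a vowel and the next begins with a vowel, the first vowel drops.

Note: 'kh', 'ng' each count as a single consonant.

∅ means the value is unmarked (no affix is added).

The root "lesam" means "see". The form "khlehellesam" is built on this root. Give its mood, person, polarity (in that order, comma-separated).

Segment: kh-leh-el-lesam.
mood: el- → indicative.
person: leh- → 1st person.
polarity: kh- → affirmative.

indicative, 1st person, affirmative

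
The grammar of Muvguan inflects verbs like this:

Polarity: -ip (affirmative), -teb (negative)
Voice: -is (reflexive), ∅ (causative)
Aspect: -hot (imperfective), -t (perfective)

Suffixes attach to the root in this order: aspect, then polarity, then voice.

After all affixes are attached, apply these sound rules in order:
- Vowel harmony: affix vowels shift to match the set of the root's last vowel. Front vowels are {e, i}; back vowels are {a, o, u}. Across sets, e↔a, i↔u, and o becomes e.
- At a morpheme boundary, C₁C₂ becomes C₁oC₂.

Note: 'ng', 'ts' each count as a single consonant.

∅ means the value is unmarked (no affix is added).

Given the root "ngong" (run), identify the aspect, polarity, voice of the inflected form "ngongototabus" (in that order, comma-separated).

perfective, negative, reflexive

Segment: ngong-t-teb-is.
aspect: -t → perfective.
polarity: -teb → negative.
voice: -is → reflexive.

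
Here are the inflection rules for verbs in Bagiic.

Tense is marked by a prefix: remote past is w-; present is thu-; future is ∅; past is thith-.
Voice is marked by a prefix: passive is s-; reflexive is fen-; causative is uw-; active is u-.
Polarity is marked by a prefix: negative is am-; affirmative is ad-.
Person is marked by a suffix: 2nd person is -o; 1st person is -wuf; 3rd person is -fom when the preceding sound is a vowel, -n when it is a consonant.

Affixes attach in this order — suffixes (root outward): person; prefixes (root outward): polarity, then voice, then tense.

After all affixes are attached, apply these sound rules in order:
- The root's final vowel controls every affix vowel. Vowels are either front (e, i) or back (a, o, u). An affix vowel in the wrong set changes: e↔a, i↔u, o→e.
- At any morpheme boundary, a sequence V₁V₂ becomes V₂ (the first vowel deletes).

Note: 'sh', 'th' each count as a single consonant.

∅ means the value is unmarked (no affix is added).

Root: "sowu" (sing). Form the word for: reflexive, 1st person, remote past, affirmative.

Attach polarity affirmative ad- → adsowu.
Attach voice reflexive fen- → fenadsowu.
Attach person 1st person -wuf → fenadsowuwuf.
Attach tense remote past w- → wfenadsowuwuf.
Apply vowel harmony: wfenadsowuwuf → wfanadsowuwuf.
Vowel deletion: no change.

wfanadsowuwuf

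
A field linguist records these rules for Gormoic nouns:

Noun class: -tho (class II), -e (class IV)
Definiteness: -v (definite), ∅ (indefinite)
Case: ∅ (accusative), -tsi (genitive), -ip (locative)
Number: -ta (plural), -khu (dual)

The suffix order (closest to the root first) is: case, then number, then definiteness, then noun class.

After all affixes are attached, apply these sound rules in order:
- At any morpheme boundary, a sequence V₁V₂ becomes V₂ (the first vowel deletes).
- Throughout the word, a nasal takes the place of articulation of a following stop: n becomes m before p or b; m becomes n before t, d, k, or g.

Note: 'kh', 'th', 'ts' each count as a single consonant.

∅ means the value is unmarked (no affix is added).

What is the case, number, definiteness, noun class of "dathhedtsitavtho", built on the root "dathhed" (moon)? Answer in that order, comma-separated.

genitive, plural, definite, class II

Segment: dathhed-tsi-ta-v-tho.
case: -tsi → genitive.
number: -ta → plural.
definiteness: -v → definite.
noun class: -tho → class II.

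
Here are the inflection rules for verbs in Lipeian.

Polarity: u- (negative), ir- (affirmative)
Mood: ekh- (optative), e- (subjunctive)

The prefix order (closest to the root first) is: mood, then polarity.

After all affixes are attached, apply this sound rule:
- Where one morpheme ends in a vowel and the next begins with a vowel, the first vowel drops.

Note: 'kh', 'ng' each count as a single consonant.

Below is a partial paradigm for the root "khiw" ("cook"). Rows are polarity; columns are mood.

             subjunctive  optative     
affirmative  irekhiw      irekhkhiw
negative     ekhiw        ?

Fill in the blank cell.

Attach mood optative ekh- → ekhkhiw.
Attach polarity negative u- → uekhkhiw.
Apply vowel deletion: uekhkhiw → ekhkhiw.

ekhkhiw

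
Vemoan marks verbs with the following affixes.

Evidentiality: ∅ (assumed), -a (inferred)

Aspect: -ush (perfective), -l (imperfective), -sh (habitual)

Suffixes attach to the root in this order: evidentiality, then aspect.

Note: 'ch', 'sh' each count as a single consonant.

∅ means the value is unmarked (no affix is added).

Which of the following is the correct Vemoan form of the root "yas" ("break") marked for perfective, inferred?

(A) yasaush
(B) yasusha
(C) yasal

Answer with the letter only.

Attach evidentiality inferred -a → yasa.
Attach aspect perfective -ush → yasaush.
So the correct form is yasaush, option (A).
(C) yasal is wrong: it uses imperfective instead of perfective for aspect.
(B) yasusha is wrong: it has the affixes in the wrong order.

A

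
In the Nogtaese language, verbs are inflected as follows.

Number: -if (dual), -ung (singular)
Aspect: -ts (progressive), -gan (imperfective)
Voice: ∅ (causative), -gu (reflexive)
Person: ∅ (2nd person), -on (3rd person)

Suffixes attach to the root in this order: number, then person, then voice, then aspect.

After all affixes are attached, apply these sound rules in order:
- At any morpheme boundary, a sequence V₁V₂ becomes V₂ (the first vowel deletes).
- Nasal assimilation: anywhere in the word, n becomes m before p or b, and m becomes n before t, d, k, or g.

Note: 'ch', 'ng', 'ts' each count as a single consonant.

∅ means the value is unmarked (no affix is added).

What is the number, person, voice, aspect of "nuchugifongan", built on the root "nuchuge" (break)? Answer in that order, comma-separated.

dual, 3rd person, causative, imperfective

Segment: nuchuge-if-on-gan.
number: -if → dual.
person: -on → 3rd person.
voice: ∅ → causative.
aspect: -gan → imperfective.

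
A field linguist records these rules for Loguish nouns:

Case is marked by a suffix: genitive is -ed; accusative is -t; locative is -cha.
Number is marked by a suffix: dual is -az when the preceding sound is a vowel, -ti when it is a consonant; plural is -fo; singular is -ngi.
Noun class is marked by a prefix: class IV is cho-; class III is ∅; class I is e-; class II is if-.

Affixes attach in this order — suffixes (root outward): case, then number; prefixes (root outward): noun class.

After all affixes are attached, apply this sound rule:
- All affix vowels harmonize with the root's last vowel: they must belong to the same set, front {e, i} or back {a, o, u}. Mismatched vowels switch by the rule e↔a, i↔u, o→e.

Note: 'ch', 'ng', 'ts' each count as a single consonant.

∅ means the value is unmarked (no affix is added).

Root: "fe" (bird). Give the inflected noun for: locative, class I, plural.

efechefe

Attach case locative -cha → fecha.
Attach noun class class I e- → efecha.
Attach number plural -fo → efechafo.
Apply vowel harmony: efechafo → efechefe.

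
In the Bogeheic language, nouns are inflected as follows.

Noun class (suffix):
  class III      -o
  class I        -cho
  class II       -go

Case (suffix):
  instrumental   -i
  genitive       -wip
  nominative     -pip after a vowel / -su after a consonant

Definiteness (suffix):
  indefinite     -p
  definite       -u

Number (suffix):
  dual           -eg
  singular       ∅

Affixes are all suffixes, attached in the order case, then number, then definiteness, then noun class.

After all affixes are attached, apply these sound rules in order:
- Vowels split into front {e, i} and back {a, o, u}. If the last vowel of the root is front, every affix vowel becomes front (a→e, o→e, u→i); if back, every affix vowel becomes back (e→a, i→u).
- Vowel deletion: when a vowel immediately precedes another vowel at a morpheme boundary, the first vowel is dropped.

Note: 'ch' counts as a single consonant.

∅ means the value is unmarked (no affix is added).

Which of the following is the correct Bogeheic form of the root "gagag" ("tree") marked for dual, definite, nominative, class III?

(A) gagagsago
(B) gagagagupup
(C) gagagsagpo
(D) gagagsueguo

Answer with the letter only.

Attach case nominative -su (after consonant 'g') → gagagsu.
Attach number dual -eg → gagagsueg.
Attach definiteness definite -u → gagagsuegu.
Attach noun class class III -o → gagagsueguo.
Apply vowel harmony: gagagsueguo → gagagsuaguo.
Apply vowel deletion: gagagsuaguo → gagagsago.
So the correct form is gagagsago, option (A).
(C) gagagsagpo is wrong: it uses indefinite instead of definite for definiteness.
(B) gagagagupup is wrong: it has the affixes in the wrong order.
(D) gagagsueguo is wrong: it fails to apply the sound rule(s).

A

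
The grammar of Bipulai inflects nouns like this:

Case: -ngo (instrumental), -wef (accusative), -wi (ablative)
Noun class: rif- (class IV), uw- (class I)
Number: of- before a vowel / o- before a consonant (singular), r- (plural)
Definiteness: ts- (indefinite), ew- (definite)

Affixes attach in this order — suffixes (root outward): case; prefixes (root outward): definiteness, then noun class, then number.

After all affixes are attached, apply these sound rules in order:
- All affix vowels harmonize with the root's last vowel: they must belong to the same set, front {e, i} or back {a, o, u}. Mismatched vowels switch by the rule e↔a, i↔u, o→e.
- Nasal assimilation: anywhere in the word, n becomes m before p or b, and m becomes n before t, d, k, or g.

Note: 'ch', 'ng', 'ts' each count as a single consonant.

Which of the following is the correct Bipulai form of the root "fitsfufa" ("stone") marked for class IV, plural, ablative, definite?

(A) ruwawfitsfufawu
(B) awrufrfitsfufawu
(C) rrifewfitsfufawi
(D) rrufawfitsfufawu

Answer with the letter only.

D

Attach definiteness definite ew- → ewfitsfufa.
Attach case ablative -wi → ewfitsfufawi.
Attach noun class class IV rif- → rifewfitsfufawi.
Attach number plural r- → rrifewfitsfufawi.
Apply vowel harmony: rrifewfitsfufawi → rrufawfitsfufawu.
Nasal assimilation: no change.
So the correct form is rrufawfitsfufawu, option (D).
(B) awrufrfitsfufawu is wrong: it has the affixes in the wrong order.
(C) rrifewfitsfufawi is wrong: it fails to apply the sound rule(s).
(A) ruwawfitsfufawu is wrong: it uses class I instead of class IV for noun class.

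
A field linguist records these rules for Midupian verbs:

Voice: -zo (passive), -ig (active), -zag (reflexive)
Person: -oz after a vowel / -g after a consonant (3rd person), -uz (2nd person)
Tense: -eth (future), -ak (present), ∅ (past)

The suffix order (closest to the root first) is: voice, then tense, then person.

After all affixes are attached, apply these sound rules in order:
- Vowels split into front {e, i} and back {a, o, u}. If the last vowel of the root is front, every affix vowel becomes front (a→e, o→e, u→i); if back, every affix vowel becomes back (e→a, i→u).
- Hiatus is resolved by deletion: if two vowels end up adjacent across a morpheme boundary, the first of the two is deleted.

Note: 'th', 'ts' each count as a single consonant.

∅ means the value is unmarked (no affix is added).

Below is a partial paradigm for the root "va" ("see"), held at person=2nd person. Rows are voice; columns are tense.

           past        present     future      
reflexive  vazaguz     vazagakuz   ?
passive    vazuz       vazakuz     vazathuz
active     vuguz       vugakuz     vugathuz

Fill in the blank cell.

Attach voice reflexive -zag → vazag.
Attach tense future -eth → vazageth.
Attach person 2nd person -uz → vazagethuz.
Apply vowel harmony: vazagethuz → vazagathuz.
Vowel deletion: no change.

vazagathuz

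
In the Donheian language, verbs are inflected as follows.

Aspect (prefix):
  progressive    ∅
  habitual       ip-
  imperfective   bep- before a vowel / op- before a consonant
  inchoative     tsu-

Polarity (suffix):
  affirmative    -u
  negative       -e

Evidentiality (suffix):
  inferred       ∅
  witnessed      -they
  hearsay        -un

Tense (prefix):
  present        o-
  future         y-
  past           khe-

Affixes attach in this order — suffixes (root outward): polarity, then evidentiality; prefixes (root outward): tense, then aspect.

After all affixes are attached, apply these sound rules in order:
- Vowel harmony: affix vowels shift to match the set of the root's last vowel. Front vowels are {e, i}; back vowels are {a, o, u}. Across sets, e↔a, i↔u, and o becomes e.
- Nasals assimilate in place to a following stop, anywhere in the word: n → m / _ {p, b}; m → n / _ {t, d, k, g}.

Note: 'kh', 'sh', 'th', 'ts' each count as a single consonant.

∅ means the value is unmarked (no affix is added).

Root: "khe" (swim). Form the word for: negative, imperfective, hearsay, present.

Attach tense present o- → okhe.
Attach polarity negative -e → okhee.
Attach evidentiality hearsay -un → okheeun.
Attach aspect imperfective bep- (before vowel 'o') → bepokheeun.
Apply vowel harmony: bepokheeun → bepekheein.
Nasal assimilation: no change.

bepekheein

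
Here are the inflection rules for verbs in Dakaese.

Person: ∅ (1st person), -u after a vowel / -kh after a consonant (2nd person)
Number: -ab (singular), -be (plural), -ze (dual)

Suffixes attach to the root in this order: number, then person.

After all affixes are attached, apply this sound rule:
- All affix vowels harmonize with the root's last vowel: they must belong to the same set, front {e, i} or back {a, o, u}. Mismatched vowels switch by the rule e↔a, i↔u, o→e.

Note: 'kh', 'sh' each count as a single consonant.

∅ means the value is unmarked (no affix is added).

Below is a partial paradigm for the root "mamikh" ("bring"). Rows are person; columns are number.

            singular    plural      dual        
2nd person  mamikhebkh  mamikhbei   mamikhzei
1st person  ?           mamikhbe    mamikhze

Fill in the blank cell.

Attach number singular -ab → mamikhab.
person = 1st person: zero marking, form stays mamikhab.
Apply vowel harmony: mamikhab → mamikheb.

mamikheb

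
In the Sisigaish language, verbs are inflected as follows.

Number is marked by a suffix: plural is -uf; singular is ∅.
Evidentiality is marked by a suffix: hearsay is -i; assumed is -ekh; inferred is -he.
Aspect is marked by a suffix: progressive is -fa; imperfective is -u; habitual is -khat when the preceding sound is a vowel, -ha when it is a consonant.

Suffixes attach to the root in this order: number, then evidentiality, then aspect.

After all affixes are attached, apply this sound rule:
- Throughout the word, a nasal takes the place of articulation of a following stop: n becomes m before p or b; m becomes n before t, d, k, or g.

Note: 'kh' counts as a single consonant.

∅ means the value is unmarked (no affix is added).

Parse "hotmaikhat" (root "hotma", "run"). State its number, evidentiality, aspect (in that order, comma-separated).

Segment: hotma-i-khat.
number: ∅ → singular.
evidentiality: -i → hearsay.
aspect: -khat/ha → habitual.

singular, hearsay, habitual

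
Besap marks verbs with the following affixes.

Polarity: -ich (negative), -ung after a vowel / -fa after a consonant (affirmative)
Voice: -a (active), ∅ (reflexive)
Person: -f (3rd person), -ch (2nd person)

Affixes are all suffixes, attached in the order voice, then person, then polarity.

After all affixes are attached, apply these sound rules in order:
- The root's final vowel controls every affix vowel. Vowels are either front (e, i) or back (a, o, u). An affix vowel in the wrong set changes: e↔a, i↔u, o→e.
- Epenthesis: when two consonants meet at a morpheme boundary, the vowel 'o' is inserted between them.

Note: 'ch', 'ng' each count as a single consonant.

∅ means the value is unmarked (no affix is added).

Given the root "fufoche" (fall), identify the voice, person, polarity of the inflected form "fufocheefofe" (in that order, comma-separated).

Segment: fufoche-a-f-fa.
voice: -a → active.
person: -f → 3rd person.
polarity: -ung/fa → affirmative.

active, 3rd person, affirmative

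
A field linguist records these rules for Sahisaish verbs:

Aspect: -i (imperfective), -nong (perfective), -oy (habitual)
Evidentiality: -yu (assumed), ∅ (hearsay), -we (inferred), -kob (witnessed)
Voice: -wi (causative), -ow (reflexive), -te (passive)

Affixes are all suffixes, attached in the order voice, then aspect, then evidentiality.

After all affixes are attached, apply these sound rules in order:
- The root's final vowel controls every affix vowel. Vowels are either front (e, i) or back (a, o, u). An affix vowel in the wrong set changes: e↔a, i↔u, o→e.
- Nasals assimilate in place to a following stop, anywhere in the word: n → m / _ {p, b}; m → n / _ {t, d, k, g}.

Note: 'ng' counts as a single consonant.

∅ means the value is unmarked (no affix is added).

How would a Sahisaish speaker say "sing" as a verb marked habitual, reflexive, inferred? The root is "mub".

mubowoywa

Attach voice reflexive -ow → mubow.
Attach aspect habitual -oy → mubowoy.
Attach evidentiality inferred -we → mubowoywe.
Apply vowel harmony: mubowoywe → mubowoywa.
Nasal assimilation: no change.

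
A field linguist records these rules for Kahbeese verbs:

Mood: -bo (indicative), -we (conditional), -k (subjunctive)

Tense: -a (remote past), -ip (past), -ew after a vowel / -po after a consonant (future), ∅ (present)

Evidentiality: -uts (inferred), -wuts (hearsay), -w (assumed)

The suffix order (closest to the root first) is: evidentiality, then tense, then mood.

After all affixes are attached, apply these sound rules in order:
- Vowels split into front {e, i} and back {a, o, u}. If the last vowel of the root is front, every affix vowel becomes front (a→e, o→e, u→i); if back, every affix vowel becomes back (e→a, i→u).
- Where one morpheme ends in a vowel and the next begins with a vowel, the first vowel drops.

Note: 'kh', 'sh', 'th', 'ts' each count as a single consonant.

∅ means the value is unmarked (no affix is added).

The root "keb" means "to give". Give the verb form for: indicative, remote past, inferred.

kebitsebe

Attach evidentiality inferred -uts → kebuts.
Attach tense remote past -a → kebutsa.
Attach mood indicative -bo → kebutsabo.
Apply vowel harmony: kebutsabo → kebitsebe.
Vowel deletion: no change.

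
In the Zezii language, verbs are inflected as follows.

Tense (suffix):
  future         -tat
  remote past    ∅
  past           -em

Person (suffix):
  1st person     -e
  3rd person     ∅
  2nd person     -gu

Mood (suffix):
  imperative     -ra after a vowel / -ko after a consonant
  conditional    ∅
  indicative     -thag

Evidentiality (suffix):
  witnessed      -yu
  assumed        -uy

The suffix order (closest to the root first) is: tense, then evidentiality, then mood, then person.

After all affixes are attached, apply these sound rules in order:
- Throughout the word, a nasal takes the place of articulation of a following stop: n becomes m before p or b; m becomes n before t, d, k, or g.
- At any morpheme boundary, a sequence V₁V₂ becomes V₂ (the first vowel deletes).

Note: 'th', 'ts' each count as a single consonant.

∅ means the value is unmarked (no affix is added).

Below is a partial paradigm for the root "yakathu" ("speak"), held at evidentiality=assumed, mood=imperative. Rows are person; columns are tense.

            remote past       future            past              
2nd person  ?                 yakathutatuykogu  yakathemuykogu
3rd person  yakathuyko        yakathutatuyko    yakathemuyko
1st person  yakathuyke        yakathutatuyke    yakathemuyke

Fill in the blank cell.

tense = remote past: zero marking, form stays yakathu.
Attach evidentiality assumed -uy → yakathuuy.
Attach mood imperative -ko (after consonant 'y') → yakathuuyko.
Attach person 2nd person -gu → yakathuuykogu.
Nasal assimilation: no change.
Apply vowel deletion: yakathuuykogu → yakathuykogu.

yakathuykogu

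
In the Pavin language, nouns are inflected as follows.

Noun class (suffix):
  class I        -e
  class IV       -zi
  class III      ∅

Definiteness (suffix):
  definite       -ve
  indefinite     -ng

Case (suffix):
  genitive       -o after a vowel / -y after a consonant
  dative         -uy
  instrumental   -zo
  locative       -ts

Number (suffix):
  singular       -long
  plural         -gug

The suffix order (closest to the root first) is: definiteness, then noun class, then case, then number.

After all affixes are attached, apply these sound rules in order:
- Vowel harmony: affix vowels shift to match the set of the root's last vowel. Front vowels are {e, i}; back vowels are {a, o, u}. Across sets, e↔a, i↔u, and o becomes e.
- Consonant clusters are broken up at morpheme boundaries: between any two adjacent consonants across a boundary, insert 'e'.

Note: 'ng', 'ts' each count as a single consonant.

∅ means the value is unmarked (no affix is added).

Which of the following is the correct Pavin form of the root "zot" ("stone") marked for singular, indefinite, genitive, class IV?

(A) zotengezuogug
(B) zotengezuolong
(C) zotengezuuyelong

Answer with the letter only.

Attach definiteness indefinite -ng → zotng.
Attach noun class class IV -zi → zotngzi.
Attach case genitive -o (after vowel 'i') → zotngzio.
Attach number singular -long → zotngziolong.
Apply vowel harmony: zotngziolong → zotngzuolong.
Apply epenthesis: zotngzuolong → zotengezuolong.
So the correct form is zotengezuolong, option (B).
(A) zotengezuogug is wrong: it uses plural instead of singular for number.
(C) zotengezuuyelong is wrong: it uses dative instead of genitive for case.

B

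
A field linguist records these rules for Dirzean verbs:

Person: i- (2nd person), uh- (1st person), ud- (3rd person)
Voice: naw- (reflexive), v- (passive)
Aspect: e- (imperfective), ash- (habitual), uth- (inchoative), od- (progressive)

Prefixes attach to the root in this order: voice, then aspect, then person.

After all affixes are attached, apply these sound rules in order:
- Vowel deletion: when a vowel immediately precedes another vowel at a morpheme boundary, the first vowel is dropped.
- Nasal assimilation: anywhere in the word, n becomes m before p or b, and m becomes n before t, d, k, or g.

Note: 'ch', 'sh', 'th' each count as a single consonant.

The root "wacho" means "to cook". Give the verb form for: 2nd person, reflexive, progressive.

odnawwacho

Attach voice reflexive naw- → nawwacho.
Attach aspect progressive od- → odnawwacho.
Attach person 2nd person i- → iodnawwacho.
Apply vowel deletion: iodnawwacho → odnawwacho.
Nasal assimilation: no change.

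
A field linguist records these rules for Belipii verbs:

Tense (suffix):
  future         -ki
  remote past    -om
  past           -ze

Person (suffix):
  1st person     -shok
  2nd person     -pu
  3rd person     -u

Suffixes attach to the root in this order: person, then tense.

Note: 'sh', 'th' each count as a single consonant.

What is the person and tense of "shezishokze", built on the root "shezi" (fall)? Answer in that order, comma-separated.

Segment: shezi-shok-ze.
person: -shok → 1st person.
tense: -ze → past.

1st person, past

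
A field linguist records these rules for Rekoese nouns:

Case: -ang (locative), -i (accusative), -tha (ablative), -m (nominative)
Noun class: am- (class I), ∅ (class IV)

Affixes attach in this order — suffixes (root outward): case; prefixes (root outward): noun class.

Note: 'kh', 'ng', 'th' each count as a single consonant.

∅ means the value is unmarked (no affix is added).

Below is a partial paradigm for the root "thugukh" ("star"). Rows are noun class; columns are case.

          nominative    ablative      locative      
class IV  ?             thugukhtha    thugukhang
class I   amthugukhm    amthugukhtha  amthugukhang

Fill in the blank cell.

Attach case nominative -m → thugukhm.
noun class = class IV: zero marking, form stays thugukhm.

thugukhm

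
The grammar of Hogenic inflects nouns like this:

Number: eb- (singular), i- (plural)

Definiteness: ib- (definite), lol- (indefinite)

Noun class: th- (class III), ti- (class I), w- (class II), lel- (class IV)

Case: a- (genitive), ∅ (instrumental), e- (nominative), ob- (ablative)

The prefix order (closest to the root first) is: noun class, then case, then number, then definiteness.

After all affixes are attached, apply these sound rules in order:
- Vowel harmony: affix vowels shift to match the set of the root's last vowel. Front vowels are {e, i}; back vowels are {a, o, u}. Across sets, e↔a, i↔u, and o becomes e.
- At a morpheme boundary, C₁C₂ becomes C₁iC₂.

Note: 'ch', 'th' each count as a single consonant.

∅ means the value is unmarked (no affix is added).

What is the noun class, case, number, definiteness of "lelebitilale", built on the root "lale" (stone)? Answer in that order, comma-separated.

class I, instrumental, singular, indefinite

Segment: lol-eb-ti-lale.
noun class: ti- → class I.
case: ∅ → instrumental.
number: eb- → singular.
definiteness: lol- → indefinite.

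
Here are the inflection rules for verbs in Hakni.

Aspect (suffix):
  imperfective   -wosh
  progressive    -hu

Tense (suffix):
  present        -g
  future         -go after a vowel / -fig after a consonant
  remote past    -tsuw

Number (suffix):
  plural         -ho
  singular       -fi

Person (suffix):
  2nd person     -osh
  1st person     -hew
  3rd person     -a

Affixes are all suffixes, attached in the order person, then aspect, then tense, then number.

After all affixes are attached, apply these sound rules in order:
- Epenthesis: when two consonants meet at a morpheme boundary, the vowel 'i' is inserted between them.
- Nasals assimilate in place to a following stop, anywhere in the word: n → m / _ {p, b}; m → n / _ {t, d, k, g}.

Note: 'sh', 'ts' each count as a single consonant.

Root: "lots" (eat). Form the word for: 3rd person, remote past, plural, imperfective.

lotsawoshitsuwiho

Attach person 3rd person -a → lotsa.
Attach aspect imperfective -wosh → lotsawosh.
Attach tense remote past -tsuw → lotsawoshtsuw.
Attach number plural -ho → lotsawoshtsuwho.
Apply epenthesis: lotsawoshtsuwho → lotsawoshitsuwiho.
Nasal assimilation: no change.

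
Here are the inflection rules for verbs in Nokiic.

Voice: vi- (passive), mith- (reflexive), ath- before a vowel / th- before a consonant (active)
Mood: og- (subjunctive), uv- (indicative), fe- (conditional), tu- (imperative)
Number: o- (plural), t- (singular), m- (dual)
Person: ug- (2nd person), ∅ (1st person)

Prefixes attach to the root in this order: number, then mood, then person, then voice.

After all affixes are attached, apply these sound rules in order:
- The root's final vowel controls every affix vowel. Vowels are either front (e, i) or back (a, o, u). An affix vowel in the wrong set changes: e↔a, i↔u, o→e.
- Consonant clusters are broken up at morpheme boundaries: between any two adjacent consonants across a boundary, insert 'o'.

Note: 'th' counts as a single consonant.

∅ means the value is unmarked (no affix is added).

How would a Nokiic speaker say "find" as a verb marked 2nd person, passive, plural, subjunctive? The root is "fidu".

vuugogofidu

Attach number plural o- → ofidu.
Attach mood subjunctive og- → ogofidu.
Attach person 2nd person ug- → ugogofidu.
Attach voice passive vi- → viugogofidu.
Apply vowel harmony: viugogofidu → vuugogofidu.
Epenthesis: no change.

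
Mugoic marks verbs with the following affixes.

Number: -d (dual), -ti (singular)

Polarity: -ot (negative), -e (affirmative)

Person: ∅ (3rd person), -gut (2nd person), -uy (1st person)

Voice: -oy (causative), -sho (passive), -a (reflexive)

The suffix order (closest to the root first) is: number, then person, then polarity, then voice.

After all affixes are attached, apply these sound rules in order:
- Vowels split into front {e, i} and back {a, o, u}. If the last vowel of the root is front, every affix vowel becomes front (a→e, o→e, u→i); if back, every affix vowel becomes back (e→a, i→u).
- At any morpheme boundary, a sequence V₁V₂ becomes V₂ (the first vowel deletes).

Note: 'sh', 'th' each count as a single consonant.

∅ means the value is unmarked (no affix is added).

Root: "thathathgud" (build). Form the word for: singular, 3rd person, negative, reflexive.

thathathgudtota

Attach number singular -ti → thathathgudti.
person = 3rd person: zero marking, form stays thathathgudti.
Attach polarity negative -ot → thathathgudtiot.
Attach voice reflexive -a → thathathgudtiota.
Apply vowel harmony: thathathgudtiota → thathathgudtuota.
Apply vowel deletion: thathathgudtuota → thathathgudtota.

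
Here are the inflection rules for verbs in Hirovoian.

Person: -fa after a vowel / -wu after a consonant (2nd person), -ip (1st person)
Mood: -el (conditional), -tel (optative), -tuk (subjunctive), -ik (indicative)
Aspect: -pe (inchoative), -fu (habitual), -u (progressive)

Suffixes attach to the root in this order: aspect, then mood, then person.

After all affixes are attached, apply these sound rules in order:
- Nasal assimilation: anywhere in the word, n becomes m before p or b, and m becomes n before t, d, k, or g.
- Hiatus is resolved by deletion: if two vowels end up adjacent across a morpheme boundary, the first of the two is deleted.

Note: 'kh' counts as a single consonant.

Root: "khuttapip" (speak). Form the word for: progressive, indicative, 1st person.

khuttapipikip

Attach aspect progressive -u → khuttapipu.
Attach mood indicative -ik → khuttapipuik.
Attach person 1st person -ip → khuttapipuikip.
Nasal assimilation: no change.
Apply vowel deletion: khuttapipuikip → khuttapipikip.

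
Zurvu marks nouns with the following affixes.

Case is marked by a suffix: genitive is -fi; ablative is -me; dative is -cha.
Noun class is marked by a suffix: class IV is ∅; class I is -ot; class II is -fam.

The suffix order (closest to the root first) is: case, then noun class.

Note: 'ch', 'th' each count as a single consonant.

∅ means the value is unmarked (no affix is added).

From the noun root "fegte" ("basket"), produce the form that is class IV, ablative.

fegteme

Attach case ablative -me → fegteme.
noun class = class IV: zero marking, form stays fegteme.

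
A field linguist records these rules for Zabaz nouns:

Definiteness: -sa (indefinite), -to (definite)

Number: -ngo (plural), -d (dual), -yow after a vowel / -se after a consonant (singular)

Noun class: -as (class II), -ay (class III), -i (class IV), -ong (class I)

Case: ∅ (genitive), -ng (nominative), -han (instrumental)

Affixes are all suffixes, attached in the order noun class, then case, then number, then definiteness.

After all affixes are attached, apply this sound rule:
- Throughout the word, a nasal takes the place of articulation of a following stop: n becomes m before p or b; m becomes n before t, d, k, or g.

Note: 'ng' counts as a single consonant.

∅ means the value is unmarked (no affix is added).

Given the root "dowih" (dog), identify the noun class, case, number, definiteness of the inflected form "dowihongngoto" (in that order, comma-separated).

Segment: dowih-ong-ngo-to.
noun class: -ong → class I.
case: ∅ → genitive.
number: -ngo → plural.
definiteness: -to → definite.

class I, genitive, plural, definite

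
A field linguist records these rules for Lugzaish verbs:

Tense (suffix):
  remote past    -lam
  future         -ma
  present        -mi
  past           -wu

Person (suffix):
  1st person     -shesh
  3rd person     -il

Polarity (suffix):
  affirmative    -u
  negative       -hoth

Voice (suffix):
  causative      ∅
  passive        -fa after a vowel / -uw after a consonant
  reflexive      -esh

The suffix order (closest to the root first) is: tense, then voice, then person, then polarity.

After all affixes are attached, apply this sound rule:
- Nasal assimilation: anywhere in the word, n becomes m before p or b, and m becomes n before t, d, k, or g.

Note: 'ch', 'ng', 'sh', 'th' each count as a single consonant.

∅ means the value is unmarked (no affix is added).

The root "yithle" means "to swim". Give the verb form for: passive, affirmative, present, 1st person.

yithlemifasheshu

Attach tense present -mi → yithlemi.
Attach voice passive -fa (after vowel 'i') → yithlemifa.
Attach person 1st person -shesh → yithlemifashesh.
Attach polarity affirmative -u → yithlemifasheshu.
Nasal assimilation: no change.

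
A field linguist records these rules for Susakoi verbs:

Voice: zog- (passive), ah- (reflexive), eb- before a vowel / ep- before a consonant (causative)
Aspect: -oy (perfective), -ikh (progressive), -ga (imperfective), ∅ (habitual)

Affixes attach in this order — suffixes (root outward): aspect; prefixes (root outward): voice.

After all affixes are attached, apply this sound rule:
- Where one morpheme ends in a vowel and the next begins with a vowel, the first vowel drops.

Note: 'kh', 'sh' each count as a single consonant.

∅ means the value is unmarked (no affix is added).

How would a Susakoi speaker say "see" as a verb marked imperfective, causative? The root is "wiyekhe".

Attach voice causative ep- (before consonant 'w') → epwiyekhe.
Attach aspect imperfective -ga → epwiyekhega.
Vowel deletion: no change.

epwiyekhega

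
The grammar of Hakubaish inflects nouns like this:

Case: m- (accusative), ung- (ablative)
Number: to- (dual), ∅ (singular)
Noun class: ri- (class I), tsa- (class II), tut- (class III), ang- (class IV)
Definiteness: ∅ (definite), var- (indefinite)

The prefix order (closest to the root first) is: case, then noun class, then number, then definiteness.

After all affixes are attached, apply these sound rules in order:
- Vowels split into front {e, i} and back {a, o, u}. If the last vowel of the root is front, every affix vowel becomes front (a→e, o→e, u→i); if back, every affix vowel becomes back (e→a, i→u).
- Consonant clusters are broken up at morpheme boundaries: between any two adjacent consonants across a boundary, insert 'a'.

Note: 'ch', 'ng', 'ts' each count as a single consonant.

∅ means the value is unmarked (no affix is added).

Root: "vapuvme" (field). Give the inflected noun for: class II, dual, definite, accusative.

tetsemavapuvme

Attach case accusative m- → mvapuvme.
Attach noun class class II tsa- → tsamvapuvme.
Attach number dual to- → totsamvapuvme.
definiteness = definite: zero marking, form stays totsamvapuvme.
Apply vowel harmony: totsamvapuvme → tetsemvapuvme.
Apply epenthesis: tetsemvapuvme → tetsemavapuvme.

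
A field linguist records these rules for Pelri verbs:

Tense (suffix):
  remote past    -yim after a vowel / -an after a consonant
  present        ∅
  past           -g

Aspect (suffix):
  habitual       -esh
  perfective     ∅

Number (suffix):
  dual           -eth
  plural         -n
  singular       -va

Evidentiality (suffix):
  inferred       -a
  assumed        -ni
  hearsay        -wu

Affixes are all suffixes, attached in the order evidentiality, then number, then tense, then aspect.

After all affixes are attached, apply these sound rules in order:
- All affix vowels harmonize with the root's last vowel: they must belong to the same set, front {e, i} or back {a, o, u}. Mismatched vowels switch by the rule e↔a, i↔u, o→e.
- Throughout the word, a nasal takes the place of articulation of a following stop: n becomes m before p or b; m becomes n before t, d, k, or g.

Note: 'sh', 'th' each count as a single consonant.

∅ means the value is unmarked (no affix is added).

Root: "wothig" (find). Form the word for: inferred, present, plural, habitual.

wothigenesh

Attach evidentiality inferred -a → wothiga.
Attach number plural -n → wothigan.
tense = present: zero marking, form stays wothigan.
Attach aspect habitual -esh → wothiganesh.
Apply vowel harmony: wothiganesh → wothigenesh.
Nasal assimilation: no change.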